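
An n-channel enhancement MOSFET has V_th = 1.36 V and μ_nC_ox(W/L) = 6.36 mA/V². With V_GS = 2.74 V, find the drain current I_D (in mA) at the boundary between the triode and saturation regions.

At the boundary V_DS = V_ov = V_GS − V_th = 2.74 − 1.36 = 1.38 V.
I_D = ½ k_n V_ov² = 0.5 × 6.36 × 1.38² = 6.06 mA.

I_D = 6.06 mA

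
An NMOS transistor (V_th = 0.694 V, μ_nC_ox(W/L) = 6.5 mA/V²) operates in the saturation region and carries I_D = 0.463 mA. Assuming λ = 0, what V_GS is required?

In saturation I_D = ½ k_n (V_GS − V_th)², so V_GS − V_th = √(2 I_D / k_n) = √(2 × 0.463 / 6.5) = 0.377 V.
V_GS = 0.694 + 0.377 = 1.07 V.

V_GS = 1.07 V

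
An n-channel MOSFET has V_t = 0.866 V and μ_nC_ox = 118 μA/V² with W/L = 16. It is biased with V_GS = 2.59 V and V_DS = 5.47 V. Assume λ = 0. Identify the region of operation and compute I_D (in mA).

k_n = μ_nC_ox · (W/L) = 1.888 mA/V².
V_ov = V_GS − V_t = 2.59 − 0.866 = 1.72 V.
Since V_DS = 5.47 V ≥ V_ov = 1.72 V, the device is in saturation.
I_D = ½ k_n V_ov² = 0.5 × 1.888 × 1.72² = 2.81 mA.

Saturation; I_D = 2.81 mA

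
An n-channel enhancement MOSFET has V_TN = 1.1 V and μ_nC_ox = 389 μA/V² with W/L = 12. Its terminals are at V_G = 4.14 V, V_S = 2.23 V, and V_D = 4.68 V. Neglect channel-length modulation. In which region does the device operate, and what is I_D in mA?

Saturation; I_D = 1.53 mA

V_GS = V_G − V_S = 4.14 − 2.23 = 1.91 V; V_DS = V_D − V_S = 4.68 − 2.23 = 2.45 V.
k_n = μ_nC_ox · (W/L) = 4.668 mA/V².
V_ov = V_GS − V_TN = 1.91 − 1.1 = 0.81 V.
Since V_DS = 2.45 V ≥ V_ov = 0.81 V, the device is in saturation.
I_D = ½ k_n V_ov² = 0.5 × 4.668 × 0.81² = 1.53 mA.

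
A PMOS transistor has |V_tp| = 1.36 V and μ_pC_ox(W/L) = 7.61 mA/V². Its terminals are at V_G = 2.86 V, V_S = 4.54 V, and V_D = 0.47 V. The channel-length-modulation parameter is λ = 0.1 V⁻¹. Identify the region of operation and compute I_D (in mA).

Saturation; I_D = 0.548 mA

V_SG = V_S − V_G = 4.54 − 2.86 = 1.68 V; V_SD = V_S − V_D = 4.54 − 0.47 = 4.07 V.
V_ov = V_SG − |V_tp| = 1.68 − 1.36 = 0.32 V.
Since V_SD = 4.07 V ≥ V_ov = 0.32 V, the device is in saturation.
I_D = ½ k_p V_ov² (1 + λ V_SD) = 0.5 × 7.61 × 0.32² × (1 + 0.1 × 4.07) = 0.548 mA.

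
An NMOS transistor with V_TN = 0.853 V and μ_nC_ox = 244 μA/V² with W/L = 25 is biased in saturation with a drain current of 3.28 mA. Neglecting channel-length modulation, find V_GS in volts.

V_GS = 1.89 V

k_n = μ_nC_ox · (W/L) = 6.1 mA/V².
In saturation I_D = ½ k_n (V_GS − V_TN)², so V_GS − V_TN = √(2 I_D / k_n) = √(2 × 3.28 / 6.1) = 1.04 V.
V_GS = 0.853 + 1.04 = 1.89 V.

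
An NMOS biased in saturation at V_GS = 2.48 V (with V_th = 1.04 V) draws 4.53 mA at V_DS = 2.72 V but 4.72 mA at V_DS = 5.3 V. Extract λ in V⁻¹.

With V_GS fixed, I_D ∝ (1 + λ V_DS) in saturation, so I_D2/I_D1 = (1 + λ V_DS2)/(1 + λ V_DS1).
4.72/4.53 = 1.042 = (1 + 5.3 λ)/(1 + 2.72 λ).
Solving: λ (I_D1 V_DS2 − I_D2 V_DS1) = I_D2 − I_D1, so λ = (4.72 − 4.53) / (4.53 × 5.3 − 4.72 × 2.72) = 0.19 / 11.2 = 0.017 V⁻¹.

λ = 0.0170 V⁻¹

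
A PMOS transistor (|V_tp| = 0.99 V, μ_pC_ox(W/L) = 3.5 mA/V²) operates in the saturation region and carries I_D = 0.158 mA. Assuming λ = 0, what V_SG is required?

V_SG = 1.29 V

In saturation I_D = ½ k_p (V_SG − |V_tp|)², so V_SG − |V_tp| = √(2 I_D / k_p) = √(2 × 0.158 / 3.5) = 0.3 V.
V_SG = 0.99 + 0.3 = 1.29 V.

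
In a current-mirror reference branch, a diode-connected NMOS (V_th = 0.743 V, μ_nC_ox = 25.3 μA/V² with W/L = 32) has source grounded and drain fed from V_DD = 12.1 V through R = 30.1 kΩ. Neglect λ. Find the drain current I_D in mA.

With gate tied to drain, V_GS = V_DS ≥ V_GS − V_th, so the device is in saturation.
k_n = μ_nC_ox · (W/L) = 0.8096 mA/V².
KCL at the drain: ½ k_n (V_GS − V_th)² = (V_DD − V_GS)/R.
Let x = V_GS − 0.743. Then 12.2 x² + x − 11.36 = 0, giving x = 0.925 V (positive root), so V_GS = 1.67 V.
I_D = (V_DD − V_GS)/R = (12.1 − 1.67) / 30.1 = 0.347 mA.

I_D = 0.347 mA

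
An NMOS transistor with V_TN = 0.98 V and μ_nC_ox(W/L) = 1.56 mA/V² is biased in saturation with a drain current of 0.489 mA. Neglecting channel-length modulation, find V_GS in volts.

V_GS = 1.77 V

In saturation I_D = ½ k_n (V_GS − V_TN)², so V_GS − V_TN = √(2 I_D / k_n) = √(2 × 0.489 / 1.56) = 0.792 V.
V_GS = 0.98 + 0.792 = 1.77 V.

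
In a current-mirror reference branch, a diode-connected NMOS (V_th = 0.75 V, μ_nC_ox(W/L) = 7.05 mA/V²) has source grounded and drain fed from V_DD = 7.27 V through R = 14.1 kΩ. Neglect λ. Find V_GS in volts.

With gate tied to drain, V_GS = V_DS ≥ V_GS − V_th, so the device is in saturation.
KCL at the drain: ½ k_n (V_GS − V_th)² = (V_DD − V_GS)/R.
Let x = V_GS − 0.75. Then 49.7 x² + x − 6.52 = 0, giving x = 0.352 V (positive root), so V_GS = 1.1 V.
I_D = (V_DD − V_GS)/R = (7.27 − 1.1) / 14.1 = 0.437 mA.

V_GS = 1.10 V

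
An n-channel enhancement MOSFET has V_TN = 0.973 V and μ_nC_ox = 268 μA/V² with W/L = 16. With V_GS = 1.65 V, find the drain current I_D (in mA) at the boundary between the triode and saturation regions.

At the boundary V_DS = V_ov = V_GS − V_TN = 1.65 − 0.973 = 0.677 V.
k_n = μ_nC_ox · (W/L) = 4.288 mA/V².
I_D = ½ k_n V_ov² = 0.5 × 4.288 × 0.677² = 0.983 mA.

I_D = 0.983 mA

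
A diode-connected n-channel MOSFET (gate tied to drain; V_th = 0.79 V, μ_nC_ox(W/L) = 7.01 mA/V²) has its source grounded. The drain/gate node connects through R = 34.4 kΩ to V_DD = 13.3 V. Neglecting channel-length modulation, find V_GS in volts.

With gate tied to drain, V_GS = V_DS ≥ V_GS − V_th, so the device is in saturation.
KCL at the drain: ½ k_n (V_GS − V_th)² = (V_DD − V_GS)/R.
Let x = V_GS − 0.79. Then 121 x² + x − 12.51 = 0, giving x = 0.318 V (positive root), so V_GS = 1.11 V.
I_D = (V_DD − V_GS)/R = (13.3 − 1.11) / 34.4 = 0.354 mA.

V_GS = 1.11 V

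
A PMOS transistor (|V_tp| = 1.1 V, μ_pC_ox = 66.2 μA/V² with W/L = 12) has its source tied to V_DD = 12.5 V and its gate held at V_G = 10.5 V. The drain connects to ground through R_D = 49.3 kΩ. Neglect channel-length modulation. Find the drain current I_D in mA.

V_SG = V_DD − V_G = 12.5 − 10.5 = 2 V, so V_ov = 2 − 1.1 = 0.9 V.
k_p = μ_pC_ox · (W/L) = 0.7944 mA/V².
Assume saturation: I_D = ½ k_p V_ov² = 0.5 × 0.7944 × 0.9² = 0.322 mA, giving V_SD = V_DD − I_D R_D = 12.5 − 0.322 × 49.3 = -3.36 V.
But -3.36 V < V_ov = 0.9 V, so the device is actually in triode.
In triode I_D = k_p[V_ov V_SD − ½ V_SD²] and I_D = (V_DD − V_SD)/R_D. Equating: 19.6 V_SD² − 36.25 V_SD + 12.5 = 0, giving V_SD = 0.458 V (the root below V_ov).
I_D = (12.5 − 0.458) / 49.3 = 0.244 mA.

I_D = 0.244 mA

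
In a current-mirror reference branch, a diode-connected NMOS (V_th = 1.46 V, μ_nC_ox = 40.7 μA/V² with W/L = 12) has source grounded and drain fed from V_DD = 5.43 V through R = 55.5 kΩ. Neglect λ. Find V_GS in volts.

V_GS = 1.97 V

With gate tied to drain, V_GS = V_DS ≥ V_GS − V_th, so the device is in saturation.
k_n = μ_nC_ox · (W/L) = 0.4884 mA/V².
KCL at the drain: ½ k_n (V_GS − V_th)² = (V_DD − V_GS)/R.
Let x = V_GS − 1.46. Then 13.6 x² + x − 3.97 = 0, giving x = 0.506 V (positive root), so V_GS = 1.97 V.
I_D = (V_DD − V_GS)/R = (5.43 − 1.97) / 55.5 = 0.0624 mA.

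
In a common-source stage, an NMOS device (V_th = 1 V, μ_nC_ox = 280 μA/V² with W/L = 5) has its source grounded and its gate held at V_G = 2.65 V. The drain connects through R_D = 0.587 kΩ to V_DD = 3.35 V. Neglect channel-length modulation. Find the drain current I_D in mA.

I_D = 1.91 mA

V_GS = V_G = 2.65 V, so V_ov = 2.65 − 1 = 1.65 V.
k_n = μ_nC_ox · (W/L) = 1.4 mA/V².
Assume saturation: I_D = ½ k_n V_ov² = 0.5 × 1.4 × 1.65² = 1.91 mA, giving V_DS = V_DD − I_D R_D = 3.35 − 1.91 × 0.587 = 2.23 V.
V_DS = 2.23 V ≥ V_ov = 1.65 V, confirming saturation.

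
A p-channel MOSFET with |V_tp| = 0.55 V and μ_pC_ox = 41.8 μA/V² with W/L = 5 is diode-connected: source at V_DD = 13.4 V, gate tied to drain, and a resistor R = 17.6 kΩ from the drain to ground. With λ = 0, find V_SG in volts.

With gate tied to drain, V_SG = V_SD ≥ V_SG − |V_tp|, so the device is in saturation.
k_p = μ_pC_ox · (W/L) = 0.209 mA/V².
KCL at the drain: ½ k_p (V_SG − |V_tp|)² = (V_DD − V_SG)/R.
Let x = V_SG − 0.55. Then 1.84 x² + x − 12.85 = 0, giving x = 2.39 V (positive root), so V_SG = 2.94 V.
I_D = (V_DD − V_SG)/R = (13.4 − 2.94) / 17.6 = 0.595 mA.

V_SG = 2.94 V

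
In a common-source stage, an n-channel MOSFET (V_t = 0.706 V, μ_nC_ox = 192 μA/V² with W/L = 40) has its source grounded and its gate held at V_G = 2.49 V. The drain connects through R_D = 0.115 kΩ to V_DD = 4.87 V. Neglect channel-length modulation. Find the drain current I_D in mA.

V_GS = V_G = 2.49 V, so V_ov = 2.49 − 0.706 = 1.78 V.
k_n = μ_nC_ox · (W/L) = 7.68 mA/V².
Assume saturation: I_D = ½ k_n V_ov² = 0.5 × 7.68 × 1.78² = 12.2 mA, giving V_DS = V_DD − I_D R_D = 4.87 − 12.2 × 0.115 = 3.46 V.
V_DS = 3.46 V ≥ V_ov = 1.78 V, confirming saturation.

I_D = 12.2 mA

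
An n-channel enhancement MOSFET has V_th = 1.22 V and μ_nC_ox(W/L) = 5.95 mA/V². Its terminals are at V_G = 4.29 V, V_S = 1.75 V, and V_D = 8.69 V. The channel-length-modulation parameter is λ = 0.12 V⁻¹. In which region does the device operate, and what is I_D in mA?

Saturation; I_D = 9.50 mA

V_GS = V_G − V_S = 4.29 − 1.75 = 2.54 V; V_DS = V_D − V_S = 8.69 − 1.75 = 6.94 V.
V_ov = V_GS − V_th = 2.54 − 1.22 = 1.32 V.
Since V_DS = 6.94 V ≥ V_ov = 1.32 V, the device is in saturation.
I_D = ½ k_n V_ov² (1 + λ V_DS) = 0.5 × 5.95 × 1.32² × (1 + 0.12 × 6.94) = 9.5 mA.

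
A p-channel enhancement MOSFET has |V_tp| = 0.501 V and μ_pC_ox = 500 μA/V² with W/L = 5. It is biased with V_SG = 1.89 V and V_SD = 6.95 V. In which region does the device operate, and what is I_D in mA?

Saturation; I_D = 2.41 mA

k_p = μ_pC_ox · (W/L) = 2.5 mA/V².
V_ov = V_SG − |V_tp| = 1.89 − 0.501 = 1.39 V.
Since V_SD = 6.95 V ≥ V_ov = 1.39 V, the device is in saturation.
I_D = ½ k_p V_ov² = 0.5 × 2.5 × 1.39² = 2.41 mA.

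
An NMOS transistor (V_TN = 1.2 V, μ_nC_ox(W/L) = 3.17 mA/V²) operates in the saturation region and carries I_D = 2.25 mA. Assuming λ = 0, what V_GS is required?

In saturation I_D = ½ k_n (V_GS − V_TN)², so V_GS − V_TN = √(2 I_D / k_n) = √(2 × 2.25 / 3.17) = 1.19 V.
V_GS = 1.2 + 1.19 = 2.39 V.

V_GS = 2.39 V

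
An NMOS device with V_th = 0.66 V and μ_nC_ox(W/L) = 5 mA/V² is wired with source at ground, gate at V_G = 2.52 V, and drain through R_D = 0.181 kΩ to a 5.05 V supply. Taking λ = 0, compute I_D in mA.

V_GS = V_G = 2.52 V, so V_ov = 2.52 − 0.66 = 1.86 V.
Assume saturation: I_D = ½ k_n V_ov² = 0.5 × 5 × 1.86² = 8.65 mA, giving V_DS = V_DD − I_D R_D = 5.05 − 8.65 × 0.181 = 3.48 V.
V_DS = 3.48 V ≥ V_ov = 1.86 V, confirming saturation.

I_D = 8.65 mA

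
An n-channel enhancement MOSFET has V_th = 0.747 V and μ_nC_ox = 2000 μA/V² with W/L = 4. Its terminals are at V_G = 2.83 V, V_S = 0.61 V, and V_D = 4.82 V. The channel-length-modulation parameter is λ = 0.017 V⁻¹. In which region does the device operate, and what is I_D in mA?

Saturation; I_D = 9.30 mA

V_GS = V_G − V_S = 2.83 − 0.61 = 2.22 V; V_DS = V_D − V_S = 4.82 − 0.61 = 4.21 V.
k_n = μ_nC_ox · (W/L) = 8 mA/V².
V_ov = V_GS − V_th = 2.22 − 0.747 = 1.47 V.
Since V_DS = 4.21 V ≥ V_ov = 1.47 V, the device is in saturation.
I_D = ½ k_n V_ov² (1 + λ V_DS) = 0.5 × 8 × 1.47² × (1 + 0.017 × 4.21) = 9.3 mA.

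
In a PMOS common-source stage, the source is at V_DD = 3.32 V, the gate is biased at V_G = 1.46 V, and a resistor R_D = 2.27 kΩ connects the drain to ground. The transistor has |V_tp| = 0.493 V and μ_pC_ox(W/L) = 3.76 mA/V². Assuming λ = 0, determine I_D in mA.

I_D = 1.33 mA

V_SG = V_DD − V_G = 3.32 − 1.46 = 1.86 V, so V_ov = 1.86 − 0.493 = 1.37 V.
Assume saturation: I_D = ½ k_p V_ov² = 0.5 × 3.76 × 1.37² = 3.51 mA, giving V_SD = V_DD − I_D R_D = 3.32 − 3.51 × 2.27 = -4.65 V.
But -4.65 V < V_ov = 1.37 V, so the device is actually in triode.
In triode I_D = k_p[V_ov V_SD − ½ V_SD²] and I_D = (V_DD − V_SD)/R_D. Equating: 4.27 V_SD² − 12.67 V_SD + 3.32 = 0, giving V_SD = 0.291 V (the root below V_ov).
I_D = (3.32 − 0.291) / 2.27 = 1.33 mA.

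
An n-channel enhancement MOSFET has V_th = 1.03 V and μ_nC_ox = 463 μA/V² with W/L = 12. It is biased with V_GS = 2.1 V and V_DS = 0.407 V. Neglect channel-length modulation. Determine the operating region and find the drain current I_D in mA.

Triode; I_D = 1.96 mA

k_n = μ_nC_ox · (W/L) = 5.556 mA/V².
V_ov = V_GS − V_th = 2.1 − 1.03 = 1.07 V.
Since V_DS = 0.407 V < V_ov = 1.07 V, the device is in the triode region.
I_D = k_n [V_ov · V_DS − ½ V_DS²] = 5.556 × [1.07 × 0.407 − 0.5 × 0.407²] = 1.96 mA.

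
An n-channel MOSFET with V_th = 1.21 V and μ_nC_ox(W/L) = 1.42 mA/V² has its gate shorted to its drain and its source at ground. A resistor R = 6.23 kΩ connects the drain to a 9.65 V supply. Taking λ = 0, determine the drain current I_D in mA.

I_D = 1.15 mA

With gate tied to drain, V_GS = V_DS ≥ V_GS − V_th, so the device is in saturation.
KCL at the drain: ½ k_n (V_GS − V_th)² = (V_DD − V_GS)/R.
Let x = V_GS − 1.21. Then 4.42 x² + x − 8.44 = 0, giving x = 1.27 V (positive root), so V_GS = 2.48 V.
I_D = (V_DD − V_GS)/R = (9.65 − 2.48) / 6.23 = 1.15 mA.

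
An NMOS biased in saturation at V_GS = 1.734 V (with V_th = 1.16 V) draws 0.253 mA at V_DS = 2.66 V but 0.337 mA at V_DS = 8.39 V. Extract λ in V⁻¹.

With V_GS fixed, I_D ∝ (1 + λ V_DS) in saturation, so I_D2/I_D1 = (1 + λ V_DS2)/(1 + λ V_DS1).
0.337/0.253 = 1.332 = (1 + 8.39 λ)/(1 + 2.66 λ).
Solving: λ (I_D1 V_DS2 − I_D2 V_DS1) = I_D2 − I_D1, so λ = (0.337 − 0.253) / (0.253 × 8.39 − 0.337 × 2.66) = 0.084 / 1.23 = 0.0685 V⁻¹.

λ = 0.0685 V⁻¹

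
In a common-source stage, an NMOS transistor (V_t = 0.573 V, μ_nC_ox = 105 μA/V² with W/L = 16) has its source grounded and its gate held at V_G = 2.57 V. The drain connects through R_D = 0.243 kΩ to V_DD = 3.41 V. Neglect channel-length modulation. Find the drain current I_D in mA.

I_D = 3.35 mA

V_GS = V_G = 2.57 V, so V_ov = 2.57 − 0.573 = 2 V.
k_n = μ_nC_ox · (W/L) = 1.68 mA/V².
Assume saturation: I_D = ½ k_n V_ov² = 0.5 × 1.68 × 2² = 3.35 mA, giving V_DS = V_DD − I_D R_D = 3.41 − 3.35 × 0.243 = 2.6 V.
V_DS = 2.6 V ≥ V_ov = 2 V, confirming saturation.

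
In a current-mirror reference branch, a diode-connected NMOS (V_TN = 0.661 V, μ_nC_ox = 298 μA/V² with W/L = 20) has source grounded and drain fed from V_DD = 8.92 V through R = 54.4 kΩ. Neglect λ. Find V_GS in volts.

V_GS = 0.884 V

With gate tied to drain, V_GS = V_DS ≥ V_GS − V_TN, so the device is in saturation.
k_n = μ_nC_ox · (W/L) = 5.96 mA/V².
KCL at the drain: ½ k_n (V_GS − V_TN)² = (V_DD − V_GS)/R.
Let x = V_GS − 0.661. Then 162 x² + x − 8.259 = 0, giving x = 0.223 V (positive root), so V_GS = 0.884 V.
I_D = (V_DD − V_GS)/R = (8.92 − 0.884) / 54.4 = 0.148 mA.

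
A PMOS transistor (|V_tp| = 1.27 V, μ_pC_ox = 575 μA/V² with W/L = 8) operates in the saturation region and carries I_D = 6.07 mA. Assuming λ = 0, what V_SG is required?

V_SG = 2.89 V

k_p = μ_pC_ox · (W/L) = 4.6 mA/V².
In saturation I_D = ½ k_p (V_SG − |V_tp|)², so V_SG − |V_tp| = √(2 I_D / k_p) = √(2 × 6.07 / 4.6) = 1.62 V.
V_SG = 1.27 + 1.62 = 2.89 V.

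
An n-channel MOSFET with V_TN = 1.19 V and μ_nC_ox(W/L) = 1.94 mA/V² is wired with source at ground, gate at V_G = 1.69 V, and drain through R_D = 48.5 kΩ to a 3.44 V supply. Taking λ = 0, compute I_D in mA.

I_D = 0.0693 mA

V_GS = V_G = 1.69 V, so V_ov = 1.69 − 1.19 = 0.5 V.
Assume saturation: I_D = ½ k_n V_ov² = 0.5 × 1.94 × 0.5² = 0.242 mA, giving V_DS = V_DD − I_D R_D = 3.44 − 0.242 × 48.5 = -8.32 V.
But -8.32 V < V_ov = 0.5 V, so the device is actually in triode.
In triode I_D = k_n[V_ov V_DS − ½ V_DS²] and I_D = (V_DD − V_DS)/R_D. Equating: 47 V_DS² − 48.05 V_DS + 3.44 = 0, giving V_DS = 0.0775 V (the root below V_ov).
I_D = (3.44 − 0.0775) / 48.5 = 0.0693 mA.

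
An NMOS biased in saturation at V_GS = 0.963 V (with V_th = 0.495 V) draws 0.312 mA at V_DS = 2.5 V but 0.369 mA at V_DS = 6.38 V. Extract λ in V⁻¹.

With V_GS fixed, I_D ∝ (1 + λ V_DS) in saturation, so I_D2/I_D1 = (1 + λ V_DS2)/(1 + λ V_DS1).
0.369/0.312 = 1.183 = (1 + 6.38 λ)/(1 + 2.5 λ).
Solving: λ (I_D1 V_DS2 − I_D2 V_DS1) = I_D2 − I_D1, so λ = (0.369 − 0.312) / (0.312 × 6.38 − 0.369 × 2.5) = 0.057 / 1.07 = 0.0534 V⁻¹.

λ = 0.0534 V⁻¹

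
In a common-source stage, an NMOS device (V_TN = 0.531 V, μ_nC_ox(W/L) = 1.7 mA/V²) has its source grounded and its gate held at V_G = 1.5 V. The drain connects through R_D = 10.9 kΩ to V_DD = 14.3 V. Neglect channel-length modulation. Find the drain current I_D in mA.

V_GS = V_G = 1.5 V, so V_ov = 1.5 − 0.531 = 0.969 V.
Assume saturation: I_D = ½ k_n V_ov² = 0.5 × 1.7 × 0.969² = 0.798 mA, giving V_DS = V_DD − I_D R_D = 14.3 − 0.798 × 10.9 = 5.6 V.
V_DS = 5.6 V ≥ V_ov = 0.969 V, confirming saturation.

I_D = 0.798 mA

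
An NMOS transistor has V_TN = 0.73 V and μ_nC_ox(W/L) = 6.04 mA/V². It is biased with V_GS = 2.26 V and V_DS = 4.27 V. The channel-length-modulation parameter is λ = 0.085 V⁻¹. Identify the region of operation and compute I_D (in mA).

V_ov = V_GS − V_TN = 2.26 − 0.73 = 1.53 V.
Since V_DS = 4.27 V ≥ V_ov = 1.53 V, the device is in saturation.
I_D = ½ k_n V_ov² (1 + λ V_DS) = 0.5 × 6.04 × 1.53² × (1 + 0.085 × 4.27) = 9.64 mA.

Saturation; I_D = 9.64 mA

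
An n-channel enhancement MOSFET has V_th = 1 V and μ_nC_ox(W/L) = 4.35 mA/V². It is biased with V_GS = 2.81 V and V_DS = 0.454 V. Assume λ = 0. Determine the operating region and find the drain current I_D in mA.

Triode; I_D = 3.13 mA

V_ov = V_GS − V_th = 2.81 − 1 = 1.81 V.
Since V_DS = 0.454 V < V_ov = 1.81 V, the device is in the triode region.
I_D = k_n [V_ov · V_DS − ½ V_DS²] = 4.35 × [1.81 × 0.454 − 0.5 × 0.454²] = 3.13 mA.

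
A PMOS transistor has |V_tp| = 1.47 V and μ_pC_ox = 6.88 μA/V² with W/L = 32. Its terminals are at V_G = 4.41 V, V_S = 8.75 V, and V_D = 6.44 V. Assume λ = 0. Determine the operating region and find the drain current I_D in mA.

Triode; I_D = 0.872 mA

V_SG = V_S − V_G = 8.75 − 4.41 = 4.34 V; V_SD = V_S − V_D = 8.75 − 6.44 = 2.31 V.
k_p = μ_pC_ox · (W/L) = 0.2202 mA/V².
V_ov = V_SG − |V_tp| = 4.34 − 1.47 = 2.87 V.
Since V_SD = 2.31 V < V_ov = 2.87 V, the device is in the triode region.
I_D = k_p [V_ov · V_SD − ½ V_SD²] = 0.2202 × [2.87 × 2.31 − 0.5 × 2.31²] = 0.872 mA.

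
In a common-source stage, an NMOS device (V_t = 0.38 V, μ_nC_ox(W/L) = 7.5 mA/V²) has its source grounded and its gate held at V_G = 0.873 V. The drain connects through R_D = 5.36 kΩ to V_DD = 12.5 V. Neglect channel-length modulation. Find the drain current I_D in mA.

I_D = 0.911 mA

V_GS = V_G = 0.873 V, so V_ov = 0.873 − 0.38 = 0.493 V.
Assume saturation: I_D = ½ k_n V_ov² = 0.5 × 7.5 × 0.493² = 0.911 mA, giving V_DS = V_DD − I_D R_D = 12.5 − 0.911 × 5.36 = 7.61 V.
V_DS = 7.61 V ≥ V_ov = 0.493 V, confirming saturation.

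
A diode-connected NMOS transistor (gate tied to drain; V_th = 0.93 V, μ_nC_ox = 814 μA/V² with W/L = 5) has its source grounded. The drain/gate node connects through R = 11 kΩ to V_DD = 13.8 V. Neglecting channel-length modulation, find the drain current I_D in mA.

I_D = 1.10 mA

With gate tied to drain, V_GS = V_DS ≥ V_GS − V_th, so the device is in saturation.
k_n = μ_nC_ox · (W/L) = 4.07 mA/V².
KCL at the drain: ½ k_n (V_GS − V_th)² = (V_DD − V_GS)/R.
Let x = V_GS − 0.93. Then 22.4 x² + x − 12.87 = 0, giving x = 0.736 V (positive root), so V_GS = 1.67 V.
I_D = (V_DD − V_GS)/R = (13.8 − 1.67) / 11 = 1.1 mA.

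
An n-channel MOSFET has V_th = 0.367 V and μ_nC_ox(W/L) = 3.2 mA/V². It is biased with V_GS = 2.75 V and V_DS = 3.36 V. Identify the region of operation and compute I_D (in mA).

Saturation; I_D = 9.09 mA

V_ov = V_GS − V_th = 2.75 − 0.367 = 2.38 V.
Since V_DS = 3.36 V ≥ V_ov = 2.38 V, the device is in saturation.
I_D = ½ k_n V_ov² = 0.5 × 3.2 × 2.38² = 9.09 mA.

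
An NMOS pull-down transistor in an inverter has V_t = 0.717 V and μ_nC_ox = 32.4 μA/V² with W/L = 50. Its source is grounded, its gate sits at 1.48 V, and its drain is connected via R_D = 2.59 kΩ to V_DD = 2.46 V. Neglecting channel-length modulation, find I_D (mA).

V_GS = V_G = 1.48 V, so V_ov = 1.48 − 0.717 = 0.763 V.
k_n = μ_nC_ox · (W/L) = 1.62 mA/V².
Assume saturation: I_D = ½ k_n V_ov² = 0.5 × 1.62 × 0.763² = 0.472 mA, giving V_DS = V_DD − I_D R_D = 2.46 − 0.472 × 2.59 = 1.24 V.
V_DS = 1.24 V ≥ V_ov = 0.763 V, confirming saturation.

I_D = 0.472 mA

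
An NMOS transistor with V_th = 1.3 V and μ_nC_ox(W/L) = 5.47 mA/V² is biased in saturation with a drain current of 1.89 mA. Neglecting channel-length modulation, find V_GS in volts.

In saturation I_D = ½ k_n (V_GS − V_th)², so V_GS − V_th = √(2 I_D / k_n) = √(2 × 1.89 / 5.47) = 0.831 V.
V_GS = 1.3 + 0.831 = 2.13 V.

V_GS = 2.13 V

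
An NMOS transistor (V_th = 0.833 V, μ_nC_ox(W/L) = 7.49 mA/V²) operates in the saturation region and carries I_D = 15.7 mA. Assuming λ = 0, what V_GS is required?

V_GS = 2.88 V

In saturation I_D = ½ k_n (V_GS − V_th)², so V_GS − V_th = √(2 I_D / k_n) = √(2 × 15.7 / 7.49) = 2.05 V.
V_GS = 0.833 + 2.05 = 2.88 V.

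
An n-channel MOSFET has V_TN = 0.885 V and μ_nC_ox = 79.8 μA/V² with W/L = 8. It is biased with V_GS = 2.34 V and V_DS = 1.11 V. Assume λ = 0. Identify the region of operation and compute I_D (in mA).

k_n = μ_nC_ox · (W/L) = 0.6384 mA/V².
V_ov = V_GS − V_TN = 2.34 − 0.885 = 1.45 V.
Since V_DS = 1.11 V < V_ov = 1.45 V, the device is in the triode region.
I_D = k_n [V_ov · V_DS − ½ V_DS²] = 0.6384 × [1.45 × 1.11 − 0.5 × 1.11²] = 0.638 mA.

Triode; I_D = 0.638 mA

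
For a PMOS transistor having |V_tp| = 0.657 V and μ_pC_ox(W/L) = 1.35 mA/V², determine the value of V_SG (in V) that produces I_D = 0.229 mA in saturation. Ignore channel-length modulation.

V_SG = 1.24 V

In saturation I_D = ½ k_p (V_SG − |V_tp|)², so V_SG − |V_tp| = √(2 I_D / k_p) = √(2 × 0.229 / 1.35) = 0.582 V.
V_SG = 0.657 + 0.582 = 1.24 V.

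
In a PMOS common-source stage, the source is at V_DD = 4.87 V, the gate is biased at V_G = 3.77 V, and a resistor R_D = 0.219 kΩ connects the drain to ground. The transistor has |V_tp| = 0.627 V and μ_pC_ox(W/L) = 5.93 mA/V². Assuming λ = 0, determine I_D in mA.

I_D = 0.663 mA

V_SG = V_DD − V_G = 4.87 − 3.77 = 1.1 V, so V_ov = 1.1 − 0.627 = 0.473 V.
Assume saturation: I_D = ½ k_p V_ov² = 0.5 × 5.93 × 0.473² = 0.663 mA, giving V_SD = V_DD − I_D R_D = 4.87 − 0.663 × 0.219 = 4.72 V.
V_SD = 4.72 V ≥ V_ov = 0.473 V, confirming saturation.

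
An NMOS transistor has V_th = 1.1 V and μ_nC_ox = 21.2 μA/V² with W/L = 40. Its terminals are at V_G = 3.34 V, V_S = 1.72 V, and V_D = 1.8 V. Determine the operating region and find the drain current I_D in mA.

Triode; I_D = 0.0326 mA

V_GS = V_G − V_S = 3.34 − 1.72 = 1.62 V; V_DS = V_D − V_S = 1.8 − 1.72 = 0.08 V.
k_n = μ_nC_ox · (W/L) = 0.848 mA/V².
V_ov = V_GS − V_th = 1.62 − 1.1 = 0.52 V.
Since V_DS = 0.08 V < V_ov = 0.52 V, the device is in the triode region.
I_D = k_n [V_ov · V_DS − ½ V_DS²] = 0.848 × [0.52 × 0.08 − 0.5 × 0.08²] = 0.0326 mA.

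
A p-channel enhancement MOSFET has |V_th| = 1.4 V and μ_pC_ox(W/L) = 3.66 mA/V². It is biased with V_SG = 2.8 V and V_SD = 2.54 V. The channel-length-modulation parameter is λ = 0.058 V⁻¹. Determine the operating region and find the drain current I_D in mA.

V_ov = V_SG − |V_th| = 2.8 − 1.4 = 1.4 V.
Since V_SD = 2.54 V ≥ V_ov = 1.4 V, the device is in saturation.
I_D = ½ k_p V_ov² (1 + λ V_SD) = 0.5 × 3.66 × 1.4² × (1 + 0.058 × 2.54) = 4.12 mA.

Saturation; I_D = 4.12 mA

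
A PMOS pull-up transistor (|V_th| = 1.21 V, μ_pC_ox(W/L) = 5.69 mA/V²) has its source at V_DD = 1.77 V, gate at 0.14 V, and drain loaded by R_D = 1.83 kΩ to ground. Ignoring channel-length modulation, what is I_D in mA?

I_D = 0.502 mA

V_SG = V_DD − V_G = 1.77 − 0.14 = 1.63 V, so V_ov = 1.63 − 1.21 = 0.42 V.
Assume saturation: I_D = ½ k_p V_ov² = 0.5 × 5.69 × 0.42² = 0.502 mA, giving V_SD = V_DD − I_D R_D = 1.77 − 0.502 × 1.83 = 0.852 V.
V_SD = 0.852 V ≥ V_ov = 0.42 V, confirming saturation.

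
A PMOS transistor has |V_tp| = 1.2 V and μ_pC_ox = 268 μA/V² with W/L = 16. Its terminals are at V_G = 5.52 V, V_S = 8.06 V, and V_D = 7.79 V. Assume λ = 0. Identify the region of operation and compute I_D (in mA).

V_SG = V_S − V_G = 8.06 − 5.52 = 2.54 V; V_SD = V_S − V_D = 8.06 − 7.79 = 0.27 V.
k_p = μ_pC_ox · (W/L) = 4.288 mA/V².
V_ov = V_SG − |V_tp| = 2.54 − 1.2 = 1.34 V.
Since V_SD = 0.27 V < V_ov = 1.34 V, the device is in the triode region.
I_D = k_p [V_ov · V_SD − ½ V_SD²] = 4.288 × [1.34 × 0.27 − 0.5 × 0.27²] = 1.4 mA.

Triode; I_D = 1.40 mA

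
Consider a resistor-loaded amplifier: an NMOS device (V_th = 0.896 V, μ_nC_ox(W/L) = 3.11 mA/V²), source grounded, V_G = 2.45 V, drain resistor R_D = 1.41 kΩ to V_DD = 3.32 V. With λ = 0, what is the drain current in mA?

I_D = 2.00 mA

V_GS = V_G = 2.45 V, so V_ov = 2.45 − 0.896 = 1.55 V.
Assume saturation: I_D = ½ k_n V_ov² = 0.5 × 3.11 × 1.55² = 3.76 mA, giving V_DS = V_DD − I_D R_D = 3.32 − 3.76 × 1.41 = -1.97 V.
But -1.97 V < V_ov = 1.55 V, so the device is actually in triode.
In triode I_D = k_n[V_ov V_DS − ½ V_DS²] and I_D = (V_DD − V_DS)/R_D. Equating: 2.19 V_DS² − 7.814 V_DS + 3.32 = 0, giving V_DS = 0.493 V (the root below V_ov).
I_D = (3.32 − 0.493) / 1.41 = 2 mA.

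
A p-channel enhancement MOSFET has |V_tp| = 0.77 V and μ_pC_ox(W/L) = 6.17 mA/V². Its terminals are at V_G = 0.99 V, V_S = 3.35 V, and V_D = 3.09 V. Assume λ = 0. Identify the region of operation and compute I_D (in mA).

V_SG = V_S − V_G = 3.35 − 0.99 = 2.36 V; V_SD = V_S − V_D = 3.35 − 3.09 = 0.26 V.
V_ov = V_SG − |V_tp| = 2.36 − 0.77 = 1.59 V.
Since V_SD = 0.26 V < V_ov = 1.59 V, the device is in the triode region.
I_D = k_p [V_ov · V_SD − ½ V_SD²] = 6.17 × [1.59 × 0.26 − 0.5 × 0.26²] = 2.34 mA.

Triode; I_D = 2.34 mA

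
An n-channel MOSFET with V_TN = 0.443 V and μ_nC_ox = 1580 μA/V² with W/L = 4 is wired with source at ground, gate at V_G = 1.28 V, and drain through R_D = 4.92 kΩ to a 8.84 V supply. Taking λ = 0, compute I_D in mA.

I_D = 1.71 mA

V_GS = V_G = 1.28 V, so V_ov = 1.28 − 0.443 = 0.837 V.
k_n = μ_nC_ox · (W/L) = 6.32 mA/V².
Assume saturation: I_D = ½ k_n V_ov² = 0.5 × 6.32 × 0.837² = 2.21 mA, giving V_DS = V_DD − I_D R_D = 8.84 − 2.21 × 4.92 = -2.05 V.
But -2.05 V < V_ov = 0.837 V, so the device is actually in triode.
In triode I_D = k_n[V_ov V_DS − ½ V_DS²] and I_D = (V_DD − V_DS)/R_D. Equating: 15.5 V_DS² − 27.03 V_DS + 8.84 = 0, giving V_DS = 0.437 V (the root below V_ov).
I_D = (8.84 − 0.437) / 4.92 = 1.71 mA.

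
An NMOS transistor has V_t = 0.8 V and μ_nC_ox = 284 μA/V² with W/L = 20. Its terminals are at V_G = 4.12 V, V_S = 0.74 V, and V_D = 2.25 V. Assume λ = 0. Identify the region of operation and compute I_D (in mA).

Triode; I_D = 15.7 mA

V_GS = V_G − V_S = 4.12 − 0.74 = 3.38 V; V_DS = V_D − V_S = 2.25 − 0.74 = 1.51 V.
k_n = μ_nC_ox · (W/L) = 5.68 mA/V².
V_ov = V_GS − V_t = 3.38 − 0.8 = 2.58 V.
Since V_DS = 1.51 V < V_ov = 2.58 V, the device is in the triode region.
I_D = k_n [V_ov · V_DS − ½ V_DS²] = 5.68 × [2.58 × 1.51 − 0.5 × 1.51²] = 15.7 mA.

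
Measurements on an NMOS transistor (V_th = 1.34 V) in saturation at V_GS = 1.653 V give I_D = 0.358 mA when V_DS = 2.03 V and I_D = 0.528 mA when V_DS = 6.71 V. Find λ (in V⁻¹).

With V_GS fixed, I_D ∝ (1 + λ V_DS) in saturation, so I_D2/I_D1 = (1 + λ V_DS2)/(1 + λ V_DS1).
0.528/0.358 = 1.475 = (1 + 6.71 λ)/(1 + 2.03 λ).
Solving: λ (I_D1 V_DS2 − I_D2 V_DS1) = I_D2 − I_D1, so λ = (0.528 − 0.358) / (0.358 × 6.71 − 0.528 × 2.03) = 0.17 / 1.33 = 0.128 V⁻¹.

λ = 0.128 V⁻¹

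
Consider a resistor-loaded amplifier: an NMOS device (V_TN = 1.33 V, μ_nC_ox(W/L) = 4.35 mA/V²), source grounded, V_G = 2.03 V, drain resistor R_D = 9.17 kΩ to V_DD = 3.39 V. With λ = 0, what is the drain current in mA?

V_GS = V_G = 2.03 V, so V_ov = 2.03 − 1.33 = 0.7 V.
Assume saturation: I_D = ½ k_n V_ov² = 0.5 × 4.35 × 0.7² = 1.07 mA, giving V_DS = V_DD − I_D R_D = 3.39 − 1.07 × 9.17 = -6.38 V.
But -6.38 V < V_ov = 0.7 V, so the device is actually in triode.
In triode I_D = k_n[V_ov V_DS − ½ V_DS²] and I_D = (V_DD − V_DS)/R_D. Equating: 19.9 V_DS² − 28.92 V_DS + 3.39 = 0, giving V_DS = 0.129 V (the root below V_ov).
I_D = (3.39 − 0.129) / 9.17 = 0.356 mA.

I_D = 0.356 mA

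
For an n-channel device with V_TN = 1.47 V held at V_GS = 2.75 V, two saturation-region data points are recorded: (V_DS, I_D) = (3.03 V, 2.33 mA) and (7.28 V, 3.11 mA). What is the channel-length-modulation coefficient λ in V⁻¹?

λ = 0.103 V⁻¹

With V_GS fixed, I_D ∝ (1 + λ V_DS) in saturation, so I_D2/I_D1 = (1 + λ V_DS2)/(1 + λ V_DS1).
3.11/2.33 = 1.335 = (1 + 7.28 λ)/(1 + 3.03 λ).
Solving: λ (I_D1 V_DS2 − I_D2 V_DS1) = I_D2 − I_D1, so λ = (3.11 − 2.33) / (2.33 × 7.28 − 3.11 × 3.03) = 0.78 / 7.54 = 0.103 V⁻¹.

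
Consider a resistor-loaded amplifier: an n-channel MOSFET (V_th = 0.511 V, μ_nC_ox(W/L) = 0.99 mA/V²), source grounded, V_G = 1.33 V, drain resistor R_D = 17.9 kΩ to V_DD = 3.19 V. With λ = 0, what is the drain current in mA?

V_GS = V_G = 1.33 V, so V_ov = 1.33 − 0.511 = 0.819 V.
Assume saturation: I_D = ½ k_n V_ov² = 0.5 × 0.99 × 0.819² = 0.332 mA, giving V_DS = V_DD − I_D R_D = 3.19 − 0.332 × 17.9 = -2.75 V.
But -2.75 V < V_ov = 0.819 V, so the device is actually in triode.
In triode I_D = k_n[V_ov V_DS − ½ V_DS²] and I_D = (V_DD − V_DS)/R_D. Equating: 8.86 V_DS² − 15.51 V_DS + 3.19 = 0, giving V_DS = 0.238 V (the root below V_ov).
I_D = (3.19 − 0.238) / 17.9 = 0.165 mA.

I_D = 0.165 mA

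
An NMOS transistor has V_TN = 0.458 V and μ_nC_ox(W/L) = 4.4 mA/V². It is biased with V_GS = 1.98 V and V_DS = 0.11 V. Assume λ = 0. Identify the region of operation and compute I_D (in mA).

V_ov = V_GS − V_TN = 1.98 − 0.458 = 1.52 V.
Since V_DS = 0.11 V < V_ov = 1.52 V, the device is in the triode region.
I_D = k_n [V_ov · V_DS − ½ V_DS²] = 4.4 × [1.52 × 0.11 − 0.5 × 0.11²] = 0.71 mA.

Triode; I_D = 0.710 mA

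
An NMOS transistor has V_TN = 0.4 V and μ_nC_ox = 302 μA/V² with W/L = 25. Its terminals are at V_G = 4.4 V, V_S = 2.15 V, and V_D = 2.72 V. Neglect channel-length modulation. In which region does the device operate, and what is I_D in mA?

V_GS = V_G − V_S = 4.4 − 2.15 = 2.25 V; V_DS = V_D − V_S = 2.72 − 2.15 = 0.57 V.
k_n = μ_nC_ox · (W/L) = 7.55 mA/V².
V_ov = V_GS − V_TN = 2.25 − 0.4 = 1.85 V.
Since V_DS = 0.57 V < V_ov = 1.85 V, the device is in the triode region.
I_D = k_n [V_ov · V_DS − ½ V_DS²] = 7.55 × [1.85 × 0.57 − 0.5 × 0.57²] = 6.73 mA.

Triode; I_D = 6.73 mA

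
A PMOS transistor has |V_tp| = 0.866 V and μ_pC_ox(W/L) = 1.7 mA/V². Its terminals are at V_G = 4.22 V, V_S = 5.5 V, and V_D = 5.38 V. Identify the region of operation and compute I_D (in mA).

Triode; I_D = 0.0722 mA

V_SG = V_S − V_G = 5.5 − 4.22 = 1.28 V; V_SD = V_S − V_D = 5.5 − 5.38 = 0.12 V.
V_ov = V_SG − |V_tp| = 1.28 − 0.866 = 0.414 V.
Since V_SD = 0.12 V < V_ov = 0.414 V, the device is in the triode region.
I_D = k_p [V_ov · V_SD − ½ V_SD²] = 1.7 × [0.414 × 0.12 − 0.5 × 0.12²] = 0.0722 mA.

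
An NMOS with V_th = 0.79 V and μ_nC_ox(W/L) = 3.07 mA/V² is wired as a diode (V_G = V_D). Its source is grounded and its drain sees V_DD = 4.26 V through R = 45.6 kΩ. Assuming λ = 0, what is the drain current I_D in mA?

With gate tied to drain, V_GS = V_DS ≥ V_GS − V_th, so the device is in saturation.
KCL at the drain: ½ k_n (V_GS − V_th)² = (V_DD − V_GS)/R.
Let x = V_GS − 0.79. Then 70 x² + x − 3.47 = 0, giving x = 0.216 V (positive root), so V_GS = 1.01 V.
I_D = (V_DD − V_GS)/R = (4.26 − 1.01) / 45.6 = 0.0714 mA.

I_D = 0.0714 mA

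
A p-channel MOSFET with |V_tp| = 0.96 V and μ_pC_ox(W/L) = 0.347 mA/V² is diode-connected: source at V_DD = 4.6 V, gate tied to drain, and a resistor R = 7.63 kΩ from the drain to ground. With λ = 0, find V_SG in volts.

With gate tied to drain, V_SG = V_SD ≥ V_SG − |V_tp|, so the device is in saturation.
KCL at the drain: ½ k_p (V_SG − |V_tp|)² = (V_DD − V_SG)/R.
Let x = V_SG − 0.96. Then 1.32 x² + x − 3.64 = 0, giving x = 1.32 V (positive root), so V_SG = 2.28 V.
I_D = (V_DD − V_SG)/R = (4.6 − 2.28) / 7.63 = 0.304 mA.

V_SG = 2.28 V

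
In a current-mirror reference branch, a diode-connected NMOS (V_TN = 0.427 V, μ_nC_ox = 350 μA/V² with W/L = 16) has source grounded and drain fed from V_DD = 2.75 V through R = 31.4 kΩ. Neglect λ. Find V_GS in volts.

With gate tied to drain, V_GS = V_DS ≥ V_GS − V_TN, so the device is in saturation.
k_n = μ_nC_ox · (W/L) = 5.6 mA/V².
KCL at the drain: ½ k_n (V_GS − V_TN)² = (V_DD − V_GS)/R.
Let x = V_GS − 0.427. Then 87.9 x² + x − 2.323 = 0, giving x = 0.157 V (positive root), so V_GS = 0.584 V.
I_D = (V_DD − V_GS)/R = (2.75 − 0.584) / 31.4 = 0.069 mA.

V_GS = 0.584 V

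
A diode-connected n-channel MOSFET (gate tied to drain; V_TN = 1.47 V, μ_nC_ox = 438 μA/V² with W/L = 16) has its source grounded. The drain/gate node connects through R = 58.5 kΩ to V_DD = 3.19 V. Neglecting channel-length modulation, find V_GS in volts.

With gate tied to drain, V_GS = V_DS ≥ V_GS − V_TN, so the device is in saturation.
k_n = μ_nC_ox · (W/L) = 7.008 mA/V².
KCL at the drain: ½ k_n (V_GS − V_TN)² = (V_DD − V_GS)/R.
Let x = V_GS − 1.47. Then 205 x² + x − 1.72 = 0, giving x = 0.0892 V (positive root), so V_GS = 1.56 V.
I_D = (V_DD − V_GS)/R = (3.19 − 1.56) / 58.5 = 0.0279 mA.

V_GS = 1.56 V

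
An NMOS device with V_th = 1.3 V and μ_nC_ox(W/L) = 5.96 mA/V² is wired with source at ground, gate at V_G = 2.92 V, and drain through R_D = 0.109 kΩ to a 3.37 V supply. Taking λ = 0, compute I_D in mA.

V_GS = V_G = 2.92 V, so V_ov = 2.92 − 1.3 = 1.62 V.
Assume saturation: I_D = ½ k_n V_ov² = 0.5 × 5.96 × 1.62² = 7.82 mA, giving V_DS = V_DD − I_D R_D = 3.37 − 7.82 × 0.109 = 2.52 V.
V_DS = 2.52 V ≥ V_ov = 1.62 V, confirming saturation.

I_D = 7.82 mA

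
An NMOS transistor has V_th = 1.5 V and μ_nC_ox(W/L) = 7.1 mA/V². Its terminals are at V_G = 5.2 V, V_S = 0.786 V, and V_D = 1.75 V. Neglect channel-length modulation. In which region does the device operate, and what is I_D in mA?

Triode; I_D = 16.6 mA

V_GS = V_G − V_S = 5.2 − 0.786 = 4.41 V; V_DS = V_D − V_S = 1.75 − 0.786 = 0.964 V.
V_ov = V_GS − V_th = 4.41 − 1.5 = 2.91 V.
Since V_DS = 0.964 V < V_ov = 2.91 V, the device is in the triode region.
I_D = k_n [V_ov · V_DS − ½ V_DS²] = 7.1 × [2.91 × 0.964 − 0.5 × 0.964²] = 16.6 mA.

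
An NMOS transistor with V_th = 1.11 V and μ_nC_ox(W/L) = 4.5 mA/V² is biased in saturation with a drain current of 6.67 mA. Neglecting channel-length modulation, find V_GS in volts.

In saturation I_D = ½ k_n (V_GS − V_th)², so V_GS − V_th = √(2 I_D / k_n) = √(2 × 6.67 / 4.5) = 1.72 V.
V_GS = 1.11 + 1.72 = 2.83 V.

V_GS = 2.83 V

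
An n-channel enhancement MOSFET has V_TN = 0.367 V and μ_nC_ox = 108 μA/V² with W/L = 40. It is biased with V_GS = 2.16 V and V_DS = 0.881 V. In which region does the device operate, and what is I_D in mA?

k_n = μ_nC_ox · (W/L) = 4.32 mA/V².
V_ov = V_GS − V_TN = 2.16 − 0.367 = 1.79 V.
Since V_DS = 0.881 V < V_ov = 1.79 V, the device is in the triode region.
I_D = k_n [V_ov · V_DS − ½ V_DS²] = 4.32 × [1.79 × 0.881 − 0.5 × 0.881²] = 5.15 mA.

Triode; I_D = 5.15 mA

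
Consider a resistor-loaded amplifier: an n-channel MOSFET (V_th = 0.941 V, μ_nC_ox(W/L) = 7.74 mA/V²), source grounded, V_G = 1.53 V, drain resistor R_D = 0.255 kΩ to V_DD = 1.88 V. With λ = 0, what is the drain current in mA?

V_GS = V_G = 1.53 V, so V_ov = 1.53 − 0.941 = 0.589 V.
Assume saturation: I_D = ½ k_n V_ov² = 0.5 × 7.74 × 0.589² = 1.34 mA, giving V_DS = V_DD − I_D R_D = 1.88 − 1.34 × 0.255 = 1.54 V.
V_DS = 1.54 V ≥ V_ov = 0.589 V, confirming saturation.

I_D = 1.34 mA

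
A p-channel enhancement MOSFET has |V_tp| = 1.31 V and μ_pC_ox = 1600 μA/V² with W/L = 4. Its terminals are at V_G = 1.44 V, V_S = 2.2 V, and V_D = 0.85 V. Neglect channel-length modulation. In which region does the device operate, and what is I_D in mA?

Cutoff; I_D = 0 mA

V_SG = V_S − V_G = 2.2 − 1.44 = 0.76 V; V_SD = V_S − V_D = 2.2 − 0.85 = 1.35 V.
V_SG = 0.76 V < |V_tp| = 1.31 V, so the transistor is in cutoff.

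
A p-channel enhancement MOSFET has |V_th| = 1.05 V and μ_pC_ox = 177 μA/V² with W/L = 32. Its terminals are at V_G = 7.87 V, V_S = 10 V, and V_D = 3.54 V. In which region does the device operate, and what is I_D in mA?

V_SG = V_S − V_G = 10 − 7.87 = 2.13 V; V_SD = V_S − V_D = 10 − 3.54 = 6.46 V.
k_p = μ_pC_ox · (W/L) = 5.664 mA/V².
V_ov = V_SG − |V_th| = 2.13 − 1.05 = 1.08 V.
Since V_SD = 6.46 V ≥ V_ov = 1.08 V, the device is in saturation.
I_D = ½ k_p V_ov² = 0.5 × 5.664 × 1.08² = 3.3 mA.

Saturation; I_D = 3.30 mA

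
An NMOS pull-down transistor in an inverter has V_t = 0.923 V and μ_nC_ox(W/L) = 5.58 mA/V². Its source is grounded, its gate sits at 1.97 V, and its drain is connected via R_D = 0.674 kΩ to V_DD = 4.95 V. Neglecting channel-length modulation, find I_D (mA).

I_D = 3.06 mA

V_GS = V_G = 1.97 V, so V_ov = 1.97 − 0.923 = 1.05 V.
Assume saturation: I_D = ½ k_n V_ov² = 0.5 × 5.58 × 1.05² = 3.06 mA, giving V_DS = V_DD − I_D R_D = 4.95 − 3.06 × 0.674 = 2.89 V.
V_DS = 2.89 V ≥ V_ov = 1.05 V, confirming saturation.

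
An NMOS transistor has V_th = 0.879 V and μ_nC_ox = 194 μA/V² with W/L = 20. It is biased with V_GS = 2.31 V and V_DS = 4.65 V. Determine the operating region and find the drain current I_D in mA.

Saturation; I_D = 3.97 mA

k_n = μ_nC_ox · (W/L) = 3.88 mA/V².
V_ov = V_GS − V_th = 2.31 − 0.879 = 1.43 V.
Since V_DS = 4.65 V ≥ V_ov = 1.43 V, the device is in saturation.
I_D = ½ k_n V_ov² = 0.5 × 3.88 × 1.43² = 3.97 mA.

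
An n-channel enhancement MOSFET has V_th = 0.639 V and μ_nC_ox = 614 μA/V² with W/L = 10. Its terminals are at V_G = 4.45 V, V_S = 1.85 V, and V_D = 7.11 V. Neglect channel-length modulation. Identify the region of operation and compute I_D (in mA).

Saturation; I_D = 11.8 mA

V_GS = V_G − V_S = 4.45 − 1.85 = 2.6 V; V_DS = V_D − V_S = 7.11 − 1.85 = 5.26 V.
k_n = μ_nC_ox · (W/L) = 6.14 mA/V².
V_ov = V_GS − V_th = 2.6 − 0.639 = 1.96 V.
Since V_DS = 5.26 V ≥ V_ov = 1.96 V, the device is in saturation.
I_D = ½ k_n V_ov² = 0.5 × 6.14 × 1.96² = 11.8 mA.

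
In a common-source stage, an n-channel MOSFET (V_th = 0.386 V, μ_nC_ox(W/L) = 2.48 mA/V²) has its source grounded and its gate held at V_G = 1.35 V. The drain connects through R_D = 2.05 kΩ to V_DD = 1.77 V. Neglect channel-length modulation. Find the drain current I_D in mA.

I_D = 0.691 mA

V_GS = V_G = 1.35 V, so V_ov = 1.35 − 0.386 = 0.964 V.
Assume saturation: I_D = ½ k_n V_ov² = 0.5 × 2.48 × 0.964² = 1.15 mA, giving V_DS = V_DD − I_D R_D = 1.77 − 1.15 × 2.05 = -0.592 V.
But -0.592 V < V_ov = 0.964 V, so the device is actually in triode.
In triode I_D = k_n[V_ov V_DS − ½ V_DS²] and I_D = (V_DD − V_DS)/R_D. Equating: 2.54 V_DS² − 5.901 V_DS + 1.77 = 0, giving V_DS = 0.354 V (the root below V_ov).
I_D = (1.77 − 0.354) / 2.05 = 0.691 mA.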